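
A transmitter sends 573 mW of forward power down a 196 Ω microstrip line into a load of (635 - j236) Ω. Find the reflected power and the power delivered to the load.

P_reflected ≈ 191 mW; P_delivered ≈ 382 mW

|Γ| = |(439 − j236)/(831 − j236)| = 0.577
|Γ|² = 0.333
P_refl = |Γ|²·P_inc = 191 mW, P_del = (1 − |Γ|²)·P_inc = 382 mW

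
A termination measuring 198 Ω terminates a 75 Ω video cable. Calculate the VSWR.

Γ = (198 − 75)/(198 + 75) = 0.451
VSWR = (1 + 0.451)/(1 − 0.451)

VSWR ≈ 2.64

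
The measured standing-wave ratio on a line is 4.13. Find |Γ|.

|Γ| = (S − 1)/(S + 1) = (4.13 − 1)/(4.13 + 1) = 3.13/5.13

|Γ| ≈ 0.61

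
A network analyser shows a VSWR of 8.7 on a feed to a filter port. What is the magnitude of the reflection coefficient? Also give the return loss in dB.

|Γ| ≈ 0.794; return loss ≈ 2.01 dB

|Γ| = (S − 1)/(S + 1) = (8.7 − 1)/(8.7 + 1) = 7.7/9.7
RL = −20·log₁₀|Γ| = −20·log₁₀(0.794)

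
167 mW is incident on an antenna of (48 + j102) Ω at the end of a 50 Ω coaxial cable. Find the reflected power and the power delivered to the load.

|Γ| = |(-2 + j102)/(98 + j102)| = 0.721
|Γ|² = 0.52
P_refl = |Γ|²·P_inc = 86.9 mW, P_del = (1 − |Γ|²)·P_inc = 80.1 mW

P_reflected ≈ 86.9 mW; P_delivered ≈ 80.1 mW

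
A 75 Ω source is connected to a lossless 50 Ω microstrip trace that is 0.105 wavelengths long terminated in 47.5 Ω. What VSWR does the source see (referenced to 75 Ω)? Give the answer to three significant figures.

βl = 2π × 0.105 = 37.8°
tan(βl) = 0.776
Z_in = Z_0·(Z_L + jZ_0·tanβl)/(Z_0 + jZ_L·tanβl) = 49.3 + j2.45 Ω
Γ_s = (Z_in − Z_s)/(Z_in + Z_s) = (-25.7 + j2.45)/(124 + j2.45), |Γ_s| = 0.208
VSWR = (1 + |Γ_s|)/(1 − |Γ_s|)

VSWR ≈ 1.52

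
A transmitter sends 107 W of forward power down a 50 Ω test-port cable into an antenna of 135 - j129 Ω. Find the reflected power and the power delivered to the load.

P_reflected ≈ 50.2 W; P_delivered ≈ 56.8 W

|Γ| = |(85 − j129)/(185 − j129)| = 0.685
|Γ|² = 0.469
P_refl = |Γ|²·P_inc = 50.2 W, P_del = (1 − |Γ|²)·P_inc = 56.8 W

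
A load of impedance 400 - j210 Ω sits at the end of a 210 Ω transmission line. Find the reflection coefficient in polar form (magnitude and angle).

Γ = (Z_L − Z_0)/(Z_L + Z_0) = (190 − j210)/(610 − j210)
|Γ| = 283/645 = 0.439

Γ ≈ 0.439 ∠ -28.9°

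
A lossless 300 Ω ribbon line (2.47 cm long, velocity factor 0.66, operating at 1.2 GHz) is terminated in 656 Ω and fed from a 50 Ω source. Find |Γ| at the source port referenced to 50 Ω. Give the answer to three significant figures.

λ = v/f = 0.66·c / 1.2 GHz = 0.165 m
βl = 2π·l/λ = 2π × 0.15 = 53.9°
tan(βl) = 1.37
Z_in = Z_0·(Z_L + jZ_0·tanβl)/(Z_0 + jZ_L·tanβl) = 189 − j156 Ω
Γ_s = (Z_in − Z_s)/(Z_in + Z_s) = (139 − j156)/(239 − j156), |Γ_s| = 0.732

|Γ| ≈ 0.732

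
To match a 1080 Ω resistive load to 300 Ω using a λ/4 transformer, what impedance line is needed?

Z_qwt ≈ 569 Ω

Z_qwt = √(Z_0·R_L) = √(300 × 1080) = √324000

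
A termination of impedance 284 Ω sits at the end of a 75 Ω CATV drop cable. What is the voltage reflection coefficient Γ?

Γ = (Z_L − Z_0)/(Z_L + Z_0) = (284 − 75)/(284 + 75) = 209/359

Γ = 0.582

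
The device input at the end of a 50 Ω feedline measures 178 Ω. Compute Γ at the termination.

Γ = 0.561

Γ = (Z_L − Z_0)/(Z_L + Z_0) = (178 − 50)/(178 + 50) = 128/228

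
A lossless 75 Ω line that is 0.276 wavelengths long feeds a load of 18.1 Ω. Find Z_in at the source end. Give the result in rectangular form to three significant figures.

βl = 2π × 0.276 = 99.4°
tan(βl) = tan(99.4°) = -6.07
Z_in = Z_0·(Z_L + jZ_0·tanβl)/(Z_0 + jZ_L·tanβl)
     = 75·(18.1 − j455)/(75 − j110)

Z_in ≈ 218 − j136 Ω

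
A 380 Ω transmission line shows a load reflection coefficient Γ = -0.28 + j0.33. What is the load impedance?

Z_L ≈ 177 + j144 Ω

Z_L = Z_0·(1 + Γ)/(1 − Γ) = 380·(0.72 + j0.33)/(1.28 − j0.33)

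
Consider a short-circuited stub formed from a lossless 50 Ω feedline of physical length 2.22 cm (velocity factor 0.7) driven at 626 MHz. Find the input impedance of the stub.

Z_in ≈ +j22.1 Ω

λ = v/f = 0.7·c / 626 MHz = 0.335 m
βl = 2π·l/λ = 2π × 0.0662 = 23.8°
tan(βl) = 0.442
For a short-circuited stub, Z_in = jZ_0·tan(βl)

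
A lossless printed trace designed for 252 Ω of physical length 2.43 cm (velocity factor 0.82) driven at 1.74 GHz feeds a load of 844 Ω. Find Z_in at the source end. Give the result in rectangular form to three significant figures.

λ = v/f = 0.82·c / 1.74 GHz = 0.141 m
βl = 2π·l/λ = 2π × 0.172 = 61.9°
tan(βl) = tan(61.9°) = 1.87
Z_in = Z_0·(Z_L + jZ_0·tanβl)/(Z_0 + jZ_L·tanβl)
     = 252·(844 + j471)/(252 + j1580)

Z_in ≈ 94.3 − j120 Ω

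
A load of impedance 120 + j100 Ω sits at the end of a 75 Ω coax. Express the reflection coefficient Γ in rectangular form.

Γ ≈ 0.391 + j0.312

Γ = (Z_L − Z_0)/(Z_L + Z_0) = (45 + j100)/(195 + j100)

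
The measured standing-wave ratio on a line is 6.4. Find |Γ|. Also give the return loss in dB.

|Γ| = (S − 1)/(S + 1) = (6.4 − 1)/(6.4 + 1) = 5.4/7.4
RL = −20·log₁₀|Γ| = −20·log₁₀(0.73)

|Γ| ≈ 0.73; return loss ≈ 2.74 dB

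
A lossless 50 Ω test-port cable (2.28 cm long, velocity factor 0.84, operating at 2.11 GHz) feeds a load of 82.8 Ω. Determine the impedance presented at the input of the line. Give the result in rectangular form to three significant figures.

λ = v/f = 0.84·c / 2.11 GHz = 0.119 m
βl = 2π·l/λ = 2π × 0.191 = 68.7°
tan(βl) = tan(68.7°) = 2.57
Z_in = Z_0·(Z_L + jZ_0·tanβl)/(Z_0 + jZ_L·tanβl)
     = 50·(82.8 + j128)/(50 + j213)

Z_in ≈ 32.9 − j11.7 Ω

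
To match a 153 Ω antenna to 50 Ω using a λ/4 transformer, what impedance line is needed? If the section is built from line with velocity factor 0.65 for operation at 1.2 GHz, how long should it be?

Z_qwt ≈ 87.5 Ω; length ≈ 4.06 cm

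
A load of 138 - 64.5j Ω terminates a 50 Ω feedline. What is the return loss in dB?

Γ = (88 − j64.5)/(188 − j64.5), |Γ| = 0.549
RL = −20·log₁₀|Γ| = −20·log₁₀(0.549)

RL ≈ 5.21 dB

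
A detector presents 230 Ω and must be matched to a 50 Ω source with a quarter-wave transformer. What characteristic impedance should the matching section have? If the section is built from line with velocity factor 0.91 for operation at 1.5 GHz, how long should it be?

Z_qwt = √(Z_0·R_L) = √(50 × 230) = √11500
λ = 0.91·c/f = 0.182 m, so l = λ/4 = 0.0455 m

Z_qwt ≈ 107 Ω; length ≈ 4.55 cm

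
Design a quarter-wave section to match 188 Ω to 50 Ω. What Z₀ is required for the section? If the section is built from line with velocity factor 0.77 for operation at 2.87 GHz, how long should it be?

Z_qwt ≈ 97 Ω; length ≈ 2.01 cm

Z_qwt = √(Z_0·R_L) = √(50 × 188) = √9400
λ = 0.77·c/f = 0.0805 m, so l = λ/4 = 0.0201 m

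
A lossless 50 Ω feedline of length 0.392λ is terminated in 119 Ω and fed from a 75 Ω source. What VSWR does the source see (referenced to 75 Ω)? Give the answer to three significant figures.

VSWR ≈ 2.45

βl = 2π × 0.392 = 141°
tan(βl) = -0.806
Z_in = Z_0·(Z_L + jZ_0·tanβl)/(Z_0 + jZ_L·tanβl) = 41.9 + j40.2 Ω
Γ_s = (Z_in − Z_s)/(Z_in + Z_s) = (-33.1 + j40.2)/(117 + j40.2), |Γ_s| = 0.421
VSWR = (1 + |Γ_s|)/(1 − |Γ_s|)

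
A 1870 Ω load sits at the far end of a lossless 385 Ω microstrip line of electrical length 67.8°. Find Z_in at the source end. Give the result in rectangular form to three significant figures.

tan(βl) = tan(67.8°) = 2.45
Z_in = Z_0·(Z_L + jZ_0·tanβl)/(Z_0 + jZ_L·tanβl)
     = 385·(1870 + j943)/(385 + j4580)

Z_in ≈ 91.8 − j149 Ω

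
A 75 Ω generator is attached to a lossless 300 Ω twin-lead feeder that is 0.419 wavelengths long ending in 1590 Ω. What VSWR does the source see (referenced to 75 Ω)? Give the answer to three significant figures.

VSWR ≈ 16.6

βl = 2π × 0.419 = 151°
tan(βl) = -0.558
Z_in = Z_0·(Z_L + jZ_0·tanβl)/(Z_0 + jZ_L·tanβl) = 214 + j465 Ω
Γ_s = (Z_in − Z_s)/(Z_in + Z_s) = (139 + j465)/(289 + j465), |Γ_s| = 0.887
VSWR = (1 + |Γ_s|)/(1 − |Γ_s|)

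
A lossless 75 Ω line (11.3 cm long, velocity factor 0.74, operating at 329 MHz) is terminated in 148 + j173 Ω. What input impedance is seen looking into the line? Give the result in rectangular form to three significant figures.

Z_in ≈ 28.4 − j67.8 Ω

λ = v/f = 0.74·c / 329 MHz = 0.675 m
βl = 2π·l/λ = 2π × 0.167 = 60.3°
tan(βl) = tan(60.3°) = 1.75
Z_in = Z_0·(Z_L + jZ_0·tanβl)/(Z_0 + jZ_L·tanβl)
     = 75·(148 + j304)/(-228 + j259)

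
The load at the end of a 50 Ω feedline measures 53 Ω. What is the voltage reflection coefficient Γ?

Γ = (Z_L − Z_0)/(Z_L + Z_0) = (53 − 50)/(53 + 50) = 3/103

Γ = 0.0291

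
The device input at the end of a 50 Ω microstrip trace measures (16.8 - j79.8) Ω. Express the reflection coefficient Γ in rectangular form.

Γ = (Z_L − Z_0)/(Z_L + Z_0) = (-33.2 − j79.8)/(66.8 − j79.8)

Γ ≈ 0.383 − j0.737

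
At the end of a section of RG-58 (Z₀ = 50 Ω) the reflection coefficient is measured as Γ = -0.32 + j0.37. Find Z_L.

Z_L ≈ 20.2 + j19.7 Ω

Z_L = Z_0·(1 + Γ)/(1 − Γ) = 50·(0.68 + j0.37)/(1.32 − j0.37)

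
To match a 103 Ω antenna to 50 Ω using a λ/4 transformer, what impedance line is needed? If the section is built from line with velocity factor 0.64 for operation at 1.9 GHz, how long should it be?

Z_qwt ≈ 71.8 Ω; length ≈ 2.53 cm

Z_qwt = √(Z_0·R_L) = √(50 × 103) = √5150
λ = 0.64·c/f = 0.101 m, so l = λ/4 = 0.0253 m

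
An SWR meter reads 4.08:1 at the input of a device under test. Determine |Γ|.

|Γ| ≈ 0.606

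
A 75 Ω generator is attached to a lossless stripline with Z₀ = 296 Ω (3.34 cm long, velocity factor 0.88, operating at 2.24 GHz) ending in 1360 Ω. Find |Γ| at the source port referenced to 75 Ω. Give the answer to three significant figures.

|Γ| ≈ 0.392

λ = v/f = 0.88·c / 2.24 GHz = 0.118 m
βl = 2π·l/λ = 2π × 0.283 = 102°
tan(βl) = -4.7
Z_in = Z_0·(Z_L + jZ_0·tanβl)/(Z_0 + jZ_L·tanβl) = 67.2 + j59.9 Ω
Γ_s = (Z_in − Z_s)/(Z_in + Z_s) = (-7.8 + j59.9)/(142 + j59.9), |Γ_s| = 0.392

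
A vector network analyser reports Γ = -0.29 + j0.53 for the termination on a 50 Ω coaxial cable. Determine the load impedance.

Z_L = Z_0·(1 + Γ)/(1 − Γ) = 50·(0.71 + j0.53)/(1.29 − j0.53)

Z_L ≈ 16.3 + j27.2 Ω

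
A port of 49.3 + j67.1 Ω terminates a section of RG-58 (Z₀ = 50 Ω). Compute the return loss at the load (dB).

RL ≈ 5.04 dB

Γ = (-0.7 + j67.1)/(99.3 + j67.1), |Γ| = 0.56
RL = −20·log₁₀|Γ| = −20·log₁₀(0.56)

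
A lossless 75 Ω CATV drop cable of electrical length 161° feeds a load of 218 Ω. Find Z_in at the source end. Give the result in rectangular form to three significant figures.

Z_in ≈ 122 + j96.1 Ω

tan(βl) = tan(161°) = -0.344
Z_in = Z_0·(Z_L + jZ_0·tanβl)/(Z_0 + jZ_L·tanβl)
     = 75·(218 − j25.8)/(75 − j75.1)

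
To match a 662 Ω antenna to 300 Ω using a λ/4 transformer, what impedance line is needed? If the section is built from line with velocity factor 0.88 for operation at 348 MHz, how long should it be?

Z_qwt ≈ 446 Ω; length ≈ 19 cm

Z_qwt = √(Z_0·R_L) = √(300 × 662) = √198600
λ = 0.88·c/f = 0.759 m, so l = λ/4 = 0.19 m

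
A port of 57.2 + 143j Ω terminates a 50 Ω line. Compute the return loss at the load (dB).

RL ≈ 1.93 dB

Γ = (7.2 + j143)/(107.2 + j143), |Γ| = 0.801
RL = −20·log₁₀|Γ| = −20·log₁₀(0.801)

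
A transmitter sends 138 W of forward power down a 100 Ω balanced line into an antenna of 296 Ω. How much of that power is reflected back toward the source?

Γ = (296 − 100)/(296 + 100) = 0.495
|Γ|² = 0.245
P_refl = |Γ|²·P_inc = 33.8 W, P_del = (1 − |Γ|²)·P_inc = 104 W

P_reflected ≈ 33.8 W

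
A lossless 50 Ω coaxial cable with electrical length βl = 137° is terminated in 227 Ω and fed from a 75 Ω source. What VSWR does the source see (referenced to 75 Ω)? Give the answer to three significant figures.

VSWR ≈ 4.82

tan(βl) = -0.933
Z_in = Z_0·(Z_L + jZ_0·tanβl)/(Z_0 + jZ_L·tanβl) = 22.4 + j48.3 Ω
Γ_s = (Z_in − Z_s)/(Z_in + Z_s) = (-52.6 + j48.3)/(97.4 + j48.3), |Γ_s| = 0.657
VSWR = (1 + |Γ_s|)/(1 − |Γ_s|)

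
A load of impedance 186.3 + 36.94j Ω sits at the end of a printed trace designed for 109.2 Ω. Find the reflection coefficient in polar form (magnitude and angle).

Γ = (Z_L − Z_0)/(Z_L + Z_0) = (77.1 + j36.94)/(295.5 + j36.94)
|Γ| = 85.5/298 = 0.287

Γ ≈ 0.287 ∠ 18.5°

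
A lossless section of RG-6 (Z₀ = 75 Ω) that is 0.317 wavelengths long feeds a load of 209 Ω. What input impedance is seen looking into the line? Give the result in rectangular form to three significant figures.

βl = 2π × 0.317 = 114°
tan(βl) = tan(114°) = -2.23
Z_in = Z_0·(Z_L + jZ_0·tanβl)/(Z_0 + jZ_L·tanβl)
     = 75·(209 − j168)/(75 − j467)

Z_in ≈ 31.5 + j28.5 Ω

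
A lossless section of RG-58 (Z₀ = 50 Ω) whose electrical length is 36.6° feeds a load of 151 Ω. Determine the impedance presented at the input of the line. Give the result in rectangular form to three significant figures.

Z_in ≈ 38.9 − j50 Ω

tan(βl) = tan(36.6°) = 0.743
Z_in = Z_0·(Z_L + jZ_0·tanβl)/(Z_0 + jZ_L·tanβl)
     = 50·(151 + j37.1)/(50 + j112)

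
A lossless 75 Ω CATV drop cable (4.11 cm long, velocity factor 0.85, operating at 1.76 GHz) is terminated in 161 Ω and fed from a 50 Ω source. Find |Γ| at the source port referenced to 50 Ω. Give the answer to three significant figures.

|Γ| ≈ 0.214

λ = v/f = 0.85·c / 1.76 GHz = 0.145 m
βl = 2π·l/λ = 2π × 0.284 = 102°
tan(βl) = -4.66
Z_in = Z_0·(Z_L + jZ_0·tanβl)/(Z_0 + jZ_L·tanβl) = 36.2 + j12.5 Ω
Γ_s = (Z_in − Z_s)/(Z_in + Z_s) = (-13.8 + j12.5)/(86.2 + j12.5), |Γ_s| = 0.214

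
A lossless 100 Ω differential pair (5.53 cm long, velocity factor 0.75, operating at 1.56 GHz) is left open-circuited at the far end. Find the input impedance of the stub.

λ = v/f = 0.75·c / 1.56 GHz = 0.144 m
βl = 2π·l/λ = 2π × 0.383 = 138°
tan(βl) = -0.899
For an open-circuited stub, Z_in = −jZ_0·cot(βl) = −jZ_0/tan(βl)

Z_in ≈ +j111 Ω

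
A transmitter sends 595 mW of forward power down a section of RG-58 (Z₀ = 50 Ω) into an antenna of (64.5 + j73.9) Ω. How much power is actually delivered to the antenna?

P_delivered ≈ 413 mW

|Γ| = |(14.5 + j73.9)/(114.5 + j73.9)| = 0.553
|Γ|² = 0.305
P_refl = |Γ|²·P_inc = 182 mW, P_del = (1 − |Γ|²)·P_inc = 413 mW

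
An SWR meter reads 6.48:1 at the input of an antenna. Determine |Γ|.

|Γ| ≈ 0.733

|Γ| = (S − 1)/(S + 1) = (6.48 − 1)/(6.48 + 1) = 5.48/7.48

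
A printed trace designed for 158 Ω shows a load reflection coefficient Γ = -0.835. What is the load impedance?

Z_L = Z_0·(1 + Γ)/(1 − Γ) = 158·(0.165)/(1.83)

Z_L ≈ 14.2 Ω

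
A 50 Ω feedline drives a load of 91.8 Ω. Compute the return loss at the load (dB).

RL ≈ 10.6 dB

Γ = (91.8 − 50)/(91.8 + 50) = 0.295
RL = −20·log₁₀|Γ| = −20·log₁₀(0.295)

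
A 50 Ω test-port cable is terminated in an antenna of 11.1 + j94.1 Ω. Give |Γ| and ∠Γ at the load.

Γ ≈ 0.908 ∠ 55.5°

Γ = (Z_L − Z_0)/(Z_L + Z_0) = (-38.9 + j94.1)/(61.1 + j94.1)
|Γ| = 102/112 = 0.908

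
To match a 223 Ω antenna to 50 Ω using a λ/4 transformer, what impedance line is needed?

Z_qwt = √(Z_0·R_L) = √(50 × 223) = √11150

Z_qwt ≈ 106 Ω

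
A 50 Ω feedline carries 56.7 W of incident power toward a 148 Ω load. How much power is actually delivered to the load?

P_delivered ≈ 42.8 W

Γ = (148 − 50)/(148 + 50) = 0.495
|Γ|² = 0.245
P_refl = |Γ|²·P_inc = 13.9 W, P_del = (1 − |Γ|²)·P_inc = 42.8 W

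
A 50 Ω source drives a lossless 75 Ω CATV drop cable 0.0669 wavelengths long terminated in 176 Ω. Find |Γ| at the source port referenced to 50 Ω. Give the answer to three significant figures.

βl = 2π × 0.0669 = 24.1°
tan(βl) = 0.447
Z_in = Z_0·(Z_L + jZ_0·tanβl)/(Z_0 + jZ_L·tanβl) = 101 − j71.9 Ω
Γ_s = (Z_in − Z_s)/(Z_in + Z_s) = (50.5 − j71.9)/(151 − j71.9), |Γ_s| = 0.527

|Γ| ≈ 0.527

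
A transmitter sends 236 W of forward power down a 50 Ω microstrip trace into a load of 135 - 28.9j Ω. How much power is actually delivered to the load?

|Γ| = |(85 − j28.9)/(185 − j28.9)| = 0.479
|Γ|² = 0.23
P_refl = |Γ|²·P_inc = 54.3 W, P_del = (1 − |Γ|²)·P_inc = 182 W

P_delivered ≈ 182 W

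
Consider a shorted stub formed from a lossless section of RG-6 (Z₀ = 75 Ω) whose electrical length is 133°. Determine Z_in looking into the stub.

Z_in ≈ −j80.4 Ω

tan(βl) = -1.07
For a shorted stub, Z_in = jZ_0·tan(βl)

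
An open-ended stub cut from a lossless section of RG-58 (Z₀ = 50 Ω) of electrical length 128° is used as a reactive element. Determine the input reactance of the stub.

tan(βl) = -1.28
For an open-ended stub, Z_in = −jZ_0·cot(βl) = −jZ_0/tan(βl)

X_in ≈ 39.1 Ω (inductive)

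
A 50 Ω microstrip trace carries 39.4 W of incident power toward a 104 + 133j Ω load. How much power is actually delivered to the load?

P_delivered ≈ 19.8 W

|Γ| = |(54 + j133)/(154 + j133)| = 0.705
|Γ|² = 0.498
P_refl = |Γ|²·P_inc = 19.6 W, P_del = (1 − |Γ|²)·P_inc = 19.8 W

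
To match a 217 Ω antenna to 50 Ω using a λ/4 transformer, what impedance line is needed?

Z_qwt = √(Z_0·R_L) = √(50 × 217) = √10850

Z_qwt ≈ 104 Ω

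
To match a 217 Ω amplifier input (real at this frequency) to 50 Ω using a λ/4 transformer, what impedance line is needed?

Z_qwt = √(Z_0·R_L) = √(50 × 217) = √10850

Z_qwt ≈ 104 Ω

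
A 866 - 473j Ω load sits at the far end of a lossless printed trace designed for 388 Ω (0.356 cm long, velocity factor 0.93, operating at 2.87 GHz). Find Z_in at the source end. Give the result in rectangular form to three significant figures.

λ = v/f = 0.93·c / 2.87 GHz = 0.0972 m
βl = 2π·l/λ = 2π × 0.0366 = 13.2°
tan(βl) = tan(13.2°) = 0.234
Z_in = Z_0·(Z_L + jZ_0·tanβl)/(Z_0 + jZ_L·tanβl)
     = 388·(866 − j382)/(499 + j203)

Z_in ≈ 474 − j490 Ω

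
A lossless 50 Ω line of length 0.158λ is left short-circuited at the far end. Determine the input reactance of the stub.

X_in ≈ 76.6 Ω (inductive)

βl = 2π × 0.158 = 56.9°
tan(βl) = 1.53
For a short-circuited stub, Z_in = jZ_0·tan(βl)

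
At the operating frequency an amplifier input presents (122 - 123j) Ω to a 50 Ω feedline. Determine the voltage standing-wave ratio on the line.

Γ = (Z_L − Z_0)/(Z_L + Z_0) = (72 − j123)/(172 − j123)
|Γ| = 143/211 = 0.674
VSWR = (1 + |Γ|)/(1 − |Γ|) = 1.67/0.326

VSWR ≈ 5.14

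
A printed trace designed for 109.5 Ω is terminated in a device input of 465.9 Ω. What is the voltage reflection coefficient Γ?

Γ = (Z_L − Z_0)/(Z_L + Z_0) = (465.9 − 109.5)/(465.9 + 109.5) = 356.4/575.4

Γ = 0.619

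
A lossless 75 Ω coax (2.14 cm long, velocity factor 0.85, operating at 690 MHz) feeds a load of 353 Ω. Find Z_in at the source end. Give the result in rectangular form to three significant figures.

Z_in ≈ 96 − j143 Ω

λ = v/f = 0.85·c / 690 MHz = 0.37 m
βl = 2π·l/λ = 2π × 0.0579 = 20.8°
tan(βl) = tan(20.8°) = 0.381
Z_in = Z_0·(Z_L + jZ_0·tanβl)/(Z_0 + jZ_L·tanβl)
     = 75·(353 + j28.6)/(75 + j134)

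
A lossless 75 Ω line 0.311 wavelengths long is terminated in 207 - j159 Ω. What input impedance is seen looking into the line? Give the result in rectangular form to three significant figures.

Z_in ≈ 22.8 + j44.4 Ω

βl = 2π × 0.311 = 112°
tan(βl) = tan(112°) = -2.48
Z_in = Z_0·(Z_L + jZ_0·tanβl)/(Z_0 + jZ_L·tanβl)
     = 75·(207 − j345)/(-319 − j513)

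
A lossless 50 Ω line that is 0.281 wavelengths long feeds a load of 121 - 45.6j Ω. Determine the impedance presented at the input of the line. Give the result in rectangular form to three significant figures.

Z_in ≈ 19.7 + j15.7 Ω

βl = 2π × 0.281 = 101°
tan(βl) = tan(101°) = -5.07
Z_in = Z_0·(Z_L + jZ_0·tanβl)/(Z_0 + jZ_L·tanβl)
     = 50·(121 − j299)/(-181 − j613)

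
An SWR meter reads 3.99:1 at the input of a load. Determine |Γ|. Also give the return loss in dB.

|Γ| = (S − 1)/(S + 1) = (3.99 − 1)/(3.99 + 1) = 2.99/4.99
RL = −20·log₁₀|Γ| = −20·log₁₀(0.599)

|Γ| ≈ 0.599; return loss ≈ 4.45 dB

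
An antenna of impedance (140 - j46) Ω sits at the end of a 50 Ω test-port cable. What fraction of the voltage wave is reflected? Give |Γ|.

|Γ| ≈ 0.517

Γ = (Z_L − Z_0)/(Z_L + Z_0) = (90 − j46)/(190 − j46)
|Γ| = 101/195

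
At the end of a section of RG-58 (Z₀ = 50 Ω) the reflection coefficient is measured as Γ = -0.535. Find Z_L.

Z_L ≈ 15.1 Ω

Z_L = Z_0·(1 + Γ)/(1 − Γ) = 50·(0.465)/(1.54)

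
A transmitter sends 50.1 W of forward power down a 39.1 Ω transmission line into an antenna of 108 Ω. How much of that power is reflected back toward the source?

Γ = (108 − 39.1)/(108 + 39.1) = 0.468
|Γ|² = 0.219
P_refl = |Γ|²·P_inc = 11 W, P_del = (1 − |Γ|²)·P_inc = 39.1 W

P_reflected ≈ 11 W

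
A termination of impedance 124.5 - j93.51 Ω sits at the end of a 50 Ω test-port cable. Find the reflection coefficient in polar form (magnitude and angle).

Γ ≈ 0.604 ∠ -23.3°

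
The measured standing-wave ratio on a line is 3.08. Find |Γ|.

|Γ| ≈ 0.51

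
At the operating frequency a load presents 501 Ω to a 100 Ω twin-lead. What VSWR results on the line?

VSWR ≈ 5.01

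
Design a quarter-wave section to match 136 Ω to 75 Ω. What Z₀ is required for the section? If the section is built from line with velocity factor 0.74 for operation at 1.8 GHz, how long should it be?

Z_qwt ≈ 101 Ω; length ≈ 3.08 cm

Z_qwt = √(Z_0·R_L) = √(75 × 136) = √10200
λ = 0.74·c/f = 0.123 m, so l = λ/4 = 0.0308 m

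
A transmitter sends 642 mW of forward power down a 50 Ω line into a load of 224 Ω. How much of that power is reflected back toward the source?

P_reflected ≈ 259 mW

Γ = (224 − 50)/(224 + 50) = 0.635
|Γ|² = 0.403
P_refl = |Γ|²·P_inc = 259 mW, P_del = (1 − |Γ|²)·P_inc = 383 mW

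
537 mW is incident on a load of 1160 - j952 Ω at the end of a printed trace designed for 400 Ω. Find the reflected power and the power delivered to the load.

P_reflected ≈ 239 mW; P_delivered ≈ 298 mW

|Γ| = |(760 − j952)/(1560 − j952)| = 0.667
|Γ|² = 0.444
P_refl = |Γ|²·P_inc = 239 mW, P_del = (1 − |Γ|²)·P_inc = 298 mW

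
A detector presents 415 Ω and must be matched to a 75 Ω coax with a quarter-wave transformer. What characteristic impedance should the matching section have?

Z_qwt ≈ 176 Ω

Z_qwt = √(Z_0·R_L) = √(75 × 415) = √31120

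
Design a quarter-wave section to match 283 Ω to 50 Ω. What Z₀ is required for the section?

Z_qwt = √(Z_0·R_L) = √(50 × 283) = √14150

Z_qwt ≈ 119 Ω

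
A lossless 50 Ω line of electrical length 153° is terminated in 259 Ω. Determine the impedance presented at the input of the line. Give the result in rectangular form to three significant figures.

Z_in ≈ 41 + j82.6 Ω

tan(βl) = tan(153°) = -0.51
Z_in = Z_0·(Z_L + jZ_0·tanβl)/(Z_0 + jZ_L·tanβl)
     = 50·(259 − j25.5)/(50 − j132)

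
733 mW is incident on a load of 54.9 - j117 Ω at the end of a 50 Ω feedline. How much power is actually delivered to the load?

|Γ| = |(4.9 − j117)/(104.9 − j117)| = 0.745
|Γ|² = 0.555
P_refl = |Γ|²·P_inc = 407 mW, P_del = (1 − |Γ|²)·P_inc = 326 mW

P_delivered ≈ 326 mW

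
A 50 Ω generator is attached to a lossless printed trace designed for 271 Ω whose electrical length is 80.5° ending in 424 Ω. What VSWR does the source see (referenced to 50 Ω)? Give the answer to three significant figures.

VSWR ≈ 3.61

tan(βl) = 5.98
Z_in = Z_0·(Z_L + jZ_0·tanβl)/(Z_0 + jZ_L·tanβl) = 176 − j26.5 Ω
Γ_s = (Z_in − Z_s)/(Z_in + Z_s) = (126 − j26.5)/(226 − j26.5), |Γ_s| = 0.566
VSWR = (1 + |Γ_s|)/(1 − |Γ_s|)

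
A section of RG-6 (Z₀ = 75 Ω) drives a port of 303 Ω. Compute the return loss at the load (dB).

Γ = (303 − 75)/(303 + 75) = 0.603
RL = −20·log₁₀|Γ| = −20·log₁₀(0.603)

RL ≈ 4.39 dB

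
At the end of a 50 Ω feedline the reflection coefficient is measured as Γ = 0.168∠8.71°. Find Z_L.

Z_L ≈ 69.8 + j3.65 Ω

Z_L = Z_0·(1 + Γ)/(1 − Γ) = 50·(1.17 + j0.0254)/(0.834 − j0.0254)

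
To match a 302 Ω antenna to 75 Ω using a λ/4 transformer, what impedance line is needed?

Z_qwt ≈ 150 Ω

Z_qwt = √(Z_0·R_L) = √(75 × 302) = √22650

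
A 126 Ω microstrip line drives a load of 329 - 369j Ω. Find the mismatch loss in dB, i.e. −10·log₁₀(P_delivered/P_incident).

mismatch loss ≈ 3.16 dB

Γ = (203 − j369)/(455 − j369), |Γ| = 0.719
|Γ|² = 0.517, so P_del/P_inc = 1 − |Γ|² = 0.483
ML = −10·log₁₀(1 − |Γ|²)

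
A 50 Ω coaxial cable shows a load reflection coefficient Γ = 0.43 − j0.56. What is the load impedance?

Z_L ≈ 39.3 − j87.7 Ω

Z_L = Z_0·(1 + Γ)/(1 − Γ) = 50·(1.43 − j0.56)/(0.57 + j0.56)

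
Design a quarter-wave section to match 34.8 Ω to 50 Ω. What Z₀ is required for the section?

Z_qwt ≈ 41.7 Ω

Z_qwt = √(Z_0·R_L) = √(50 × 34.8) = √1740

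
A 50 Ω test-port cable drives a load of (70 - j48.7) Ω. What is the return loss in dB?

Γ = (20 − j48.7)/(120 − j48.7), |Γ| = 0.407
RL = −20·log₁₀|Γ| = −20·log₁₀(0.407)

RL ≈ 7.82 dB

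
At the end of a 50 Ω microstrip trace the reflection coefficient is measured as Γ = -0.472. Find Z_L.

Z_L = Z_0·(1 + Γ)/(1 − Γ) = 50·(0.528)/(1.47)

Z_L ≈ 17.9 Ω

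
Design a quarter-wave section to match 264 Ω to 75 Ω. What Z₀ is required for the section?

Z_qwt ≈ 141 Ω

Z_qwt = √(Z_0·R_L) = √(75 × 264) = √19800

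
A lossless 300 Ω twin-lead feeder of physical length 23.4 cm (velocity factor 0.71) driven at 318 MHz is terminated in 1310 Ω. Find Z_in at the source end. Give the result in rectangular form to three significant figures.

Z_in ≈ 102 + j199 Ω

λ = v/f = 0.71·c / 318 MHz = 0.67 m
βl = 2π·l/λ = 2π × 0.349 = 126°
tan(βl) = tan(126°) = -1.39
Z_in = Z_0·(Z_L + jZ_0·tanβl)/(Z_0 + jZ_L·tanβl)
     = 300·(1310 − j416)/(300 − j1820)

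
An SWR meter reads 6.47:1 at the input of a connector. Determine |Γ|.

|Γ| = (S − 1)/(S + 1) = (6.47 − 1)/(6.47 + 1) = 5.47/7.47

|Γ| ≈ 0.732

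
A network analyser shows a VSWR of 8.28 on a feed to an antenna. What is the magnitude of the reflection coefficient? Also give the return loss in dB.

|Γ| ≈ 0.784; return loss ≈ 2.11 dB

|Γ| = (S − 1)/(S + 1) = (8.28 − 1)/(8.28 + 1) = 7.28/9.28
RL = −20·log₁₀|Γ| = −20·log₁₀(0.784)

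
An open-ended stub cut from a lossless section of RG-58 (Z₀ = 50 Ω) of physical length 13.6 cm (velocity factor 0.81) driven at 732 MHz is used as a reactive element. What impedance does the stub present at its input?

λ = v/f = 0.81·c / 732 MHz = 0.332 m
βl = 2π·l/λ = 2π × 0.41 = 147°
tan(βl) = -0.637
For an open-ended stub, Z_in = −jZ_0·cot(βl) = −jZ_0/tan(βl)

Z_in ≈ +j78.4 Ω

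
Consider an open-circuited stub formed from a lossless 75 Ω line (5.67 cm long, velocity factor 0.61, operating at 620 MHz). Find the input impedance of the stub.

Z_in ≈ −j28.6 Ω

λ = v/f = 0.61·c / 620 MHz = 0.295 m
βl = 2π·l/λ = 2π × 0.192 = 69.2°
tan(βl) = 2.63
For an open-circuited stub, Z_in = −jZ_0·cot(βl) = −jZ_0/tan(βl)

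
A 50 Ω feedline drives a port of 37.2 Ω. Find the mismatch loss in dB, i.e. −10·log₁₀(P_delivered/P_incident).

mismatch loss ≈ 0.0946 dB

Γ = (37.2 − 50)/(37.2 + 50) = -0.147
|Γ|² = 0.0215, so P_del/P_inc = 1 − |Γ|² = 0.978
ML = −10·log₁₀(1 − |Γ|²)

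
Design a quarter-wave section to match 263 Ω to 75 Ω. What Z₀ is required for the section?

Z_qwt ≈ 140 Ω

Z_qwt = √(Z_0·R_L) = √(75 × 263) = √19720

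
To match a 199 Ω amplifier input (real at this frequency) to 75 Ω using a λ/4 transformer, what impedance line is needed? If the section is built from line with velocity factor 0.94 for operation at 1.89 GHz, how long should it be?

Z_qwt = √(Z_0·R_L) = √(75 × 199) = √14920
λ = 0.94·c/f = 0.149 m, so l = λ/4 = 0.0373 m

Z_qwt ≈ 122 Ω; length ≈ 3.73 cm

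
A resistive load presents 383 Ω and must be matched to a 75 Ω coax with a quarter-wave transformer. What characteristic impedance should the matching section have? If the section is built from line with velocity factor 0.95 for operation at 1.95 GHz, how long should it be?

Z_qwt = √(Z_0·R_L) = √(75 × 383) = √28720
λ = 0.95·c/f = 0.146 m, so l = λ/4 = 0.0365 m

Z_qwt ≈ 169 Ω; length ≈ 3.65 cm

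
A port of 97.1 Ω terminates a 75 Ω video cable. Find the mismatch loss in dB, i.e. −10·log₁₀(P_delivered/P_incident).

Γ = (97.1 − 75)/(97.1 + 75) = 0.128
|Γ|² = 0.0165, so P_del/P_inc = 1 − |Γ|² = 0.984
ML = −10·log₁₀(1 − |Γ|²)

mismatch loss ≈ 0.0722 dB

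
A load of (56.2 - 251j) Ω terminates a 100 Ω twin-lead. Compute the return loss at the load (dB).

Γ = (-43.8 − j251)/(156.2 − j251), |Γ| = 0.862
RL = −20·log₁₀|Γ| = −20·log₁₀(0.862)

RL ≈ 1.29 dB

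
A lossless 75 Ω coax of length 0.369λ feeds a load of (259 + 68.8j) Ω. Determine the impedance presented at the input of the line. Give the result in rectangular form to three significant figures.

Z_in ≈ 31.4 + j52.8 Ω

βl = 2π × 0.369 = 133°
tan(βl) = tan(133°) = -1.08
Z_in = Z_0·(Z_L + jZ_0·tanβl)/(Z_0 + jZ_L·tanβl)
     = 75·(259 − j12.1)/(149 − j279)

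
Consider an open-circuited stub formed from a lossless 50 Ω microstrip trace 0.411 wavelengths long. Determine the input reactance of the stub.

X_in ≈ 79.9 Ω (inductive)

βl = 2π × 0.411 = 148°
tan(βl) = -0.626
For an open-circuited stub, Z_in = −jZ_0·cot(βl) = −jZ_0/tan(βl)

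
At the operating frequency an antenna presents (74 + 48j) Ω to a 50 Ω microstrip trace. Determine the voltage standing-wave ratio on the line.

VSWR ≈ 2.35

Γ = (Z_L − Z_0)/(Z_L + Z_0) = (24 + j48)/(124 + j48)
|Γ| = 53.7/133 = 0.404
VSWR = (1 + |Γ|)/(1 − |Γ|) = 1.4/0.596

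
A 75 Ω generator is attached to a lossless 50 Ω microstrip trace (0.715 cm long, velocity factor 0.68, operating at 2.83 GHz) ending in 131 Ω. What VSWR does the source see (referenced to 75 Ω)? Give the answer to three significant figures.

λ = v/f = 0.68·c / 2.83 GHz = 0.0721 m
βl = 2π·l/λ = 2π × 0.0992 = 35.7°
tan(βl) = 0.719
Z_in = Z_0·(Z_L + jZ_0·tanβl)/(Z_0 + jZ_L·tanβl) = 43.7 − j46.4 Ω
Γ_s = (Z_in − Z_s)/(Z_in + Z_s) = (-31.3 − j46.4)/(119 − j46.4), |Γ_s| = 0.439
VSWR = (1 + |Γ_s|)/(1 − |Γ_s|)

VSWR ≈ 2.56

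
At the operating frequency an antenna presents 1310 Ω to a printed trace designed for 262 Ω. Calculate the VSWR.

VSWR ≈ 5

For a purely resistive load, VSWR = R_L/Z_0 or Z_0/R_L (whichever > 1) = 1310/262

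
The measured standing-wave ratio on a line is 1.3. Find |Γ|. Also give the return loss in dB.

|Γ| = (S − 1)/(S + 1) = (1.3 − 1)/(1.3 + 1) = 0.3/2.3
RL = −20·log₁₀|Γ| = −20·log₁₀(0.13)

|Γ| ≈ 0.13; return loss ≈ 17.7 dB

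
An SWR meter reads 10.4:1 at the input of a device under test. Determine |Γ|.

|Γ| ≈ 0.825

|Γ| = (S − 1)/(S + 1) = (10.4 − 1)/(10.4 + 1) = 9.4/11.4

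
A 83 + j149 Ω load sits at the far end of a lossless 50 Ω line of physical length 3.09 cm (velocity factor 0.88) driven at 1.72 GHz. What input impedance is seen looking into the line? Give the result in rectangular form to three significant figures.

λ = v/f = 0.88·c / 1.72 GHz = 0.153 m
βl = 2π·l/λ = 2π × 0.201 = 72.5°
tan(βl) = tan(72.5°) = 3.17
Z_in = Z_0·(Z_L + jZ_0·tanβl)/(Z_0 + jZ_L·tanβl)
     = 50·(83 + j307)/(-422 + j263)

Z_in ≈ 9.26 − j30.7 Ω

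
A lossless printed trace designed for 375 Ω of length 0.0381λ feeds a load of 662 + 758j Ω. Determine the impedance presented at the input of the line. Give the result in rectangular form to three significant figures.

βl = 2π × 0.0381 = 13.7°
tan(βl) = tan(13.7°) = 0.244
Z_in = Z_0·(Z_L + jZ_0·tanβl)/(Z_0 + jZ_L·tanβl)
     = 375·(662 + j850)/(190 + j162)

Z_in ≈ 1590 + j328 Ω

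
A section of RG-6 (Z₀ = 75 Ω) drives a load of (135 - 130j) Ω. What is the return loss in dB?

RL ≈ 4.74 dB

Γ = (60 − j130)/(210 − j130), |Γ| = 0.58
RL = −20·log₁₀|Γ| = −20·log₁₀(0.58)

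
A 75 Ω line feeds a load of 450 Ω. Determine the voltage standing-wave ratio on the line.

VSWR ≈ 6

Γ = (450 − 75)/(450 + 75) = 0.714
VSWR = (1 + 0.714)/(1 − 0.714)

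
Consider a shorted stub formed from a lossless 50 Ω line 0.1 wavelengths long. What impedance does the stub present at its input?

βl = 2π × 0.1 = 36°
tan(βl) = 0.727
For a shorted stub, Z_in = jZ_0·tan(βl)

Z_in ≈ +j36.3 Ω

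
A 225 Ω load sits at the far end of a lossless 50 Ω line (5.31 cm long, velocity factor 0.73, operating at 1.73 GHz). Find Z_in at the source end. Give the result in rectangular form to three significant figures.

Z_in ≈ 40.7 + j73.9 Ω

λ = v/f = 0.73·c / 1.73 GHz = 0.127 m
βl = 2π·l/λ = 2π × 0.419 = 151°
tan(βl) = tan(151°) = -0.554
Z_in = Z_0·(Z_L + jZ_0·tanβl)/(Z_0 + jZ_L·tanβl)
     = 50·(225 − j27.7)/(50 − j125)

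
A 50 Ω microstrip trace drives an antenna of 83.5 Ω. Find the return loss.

RL ≈ 12 dB

Γ = (83.5 − 50)/(83.5 + 50) = 0.251
RL = −20·log₁₀|Γ| = −20·log₁₀(0.251)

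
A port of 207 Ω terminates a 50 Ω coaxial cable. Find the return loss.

Γ = (207 − 50)/(207 + 50) = 0.611
RL = −20·log₁₀|Γ| = −20·log₁₀(0.611)

RL ≈ 4.28 dB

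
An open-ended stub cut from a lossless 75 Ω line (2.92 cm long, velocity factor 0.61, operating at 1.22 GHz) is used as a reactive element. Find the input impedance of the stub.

λ = v/f = 0.61·c / 1.22 GHz = 0.15 m
βl = 2π·l/λ = 2π × 0.195 = 70.1°
tan(βl) = 2.76
For an open-ended stub, Z_in = −jZ_0·cot(βl) = −jZ_0/tan(βl)

Z_in ≈ −j27.2 Ω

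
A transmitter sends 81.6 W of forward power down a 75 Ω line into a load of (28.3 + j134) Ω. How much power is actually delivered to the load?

|Γ| = |(-46.7 + j134)/(103.3 + j134)| = 0.839
|Γ|² = 0.703
P_refl = |Γ|²·P_inc = 57.4 W, P_del = (1 − |Γ|²)·P_inc = 24.2 W

P_delivered ≈ 24.2 W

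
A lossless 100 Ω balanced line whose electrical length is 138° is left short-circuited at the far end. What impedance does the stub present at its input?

tan(βl) = -0.9
For a short-circuited stub, Z_in = jZ_0·tan(βl)

Z_in ≈ −j90 Ω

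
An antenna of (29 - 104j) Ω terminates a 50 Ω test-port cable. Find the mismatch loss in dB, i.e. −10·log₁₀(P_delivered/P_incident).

mismatch loss ≈ 4.68 dB

Γ = (-21 − j104)/(79 − j104), |Γ| = 0.812
|Γ|² = 0.66, so P_del/P_inc = 1 − |Γ|² = 0.34
ML = −10·log₁₀(1 − |Γ|²)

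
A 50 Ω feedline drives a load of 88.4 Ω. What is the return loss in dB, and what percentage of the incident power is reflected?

RL ≈ 11.1 dB; 7.7% of incident power reflected

Γ = (88.4 − 50)/(88.4 + 50) = 0.277
RL = −20·log₁₀(0.277) = 11.1 dB
P_refl/P_inc = |Γ|² = 0.077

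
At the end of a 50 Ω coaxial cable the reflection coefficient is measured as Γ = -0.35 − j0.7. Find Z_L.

Z_L ≈ 8.38 − j30.3 Ω

Z_L = Z_0·(1 + Γ)/(1 − Γ) = 50·(0.65 − j0.7)/(1.35 + j0.7)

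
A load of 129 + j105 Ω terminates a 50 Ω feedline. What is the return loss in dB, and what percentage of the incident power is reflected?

RL ≈ 3.97 dB; 40.1% of incident power reflected

Γ = (79 + j105)/(179 + j105), |Γ| = 0.633
RL = −20·log₁₀(0.633) = 3.97 dB
P_refl/P_inc = |Γ|² = 0.401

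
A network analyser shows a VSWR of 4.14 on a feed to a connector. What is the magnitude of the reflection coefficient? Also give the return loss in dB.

|Γ| = (S − 1)/(S + 1) = (4.14 − 1)/(4.14 + 1) = 3.14/5.14
RL = −20·log₁₀|Γ| = −20·log₁₀(0.611)

|Γ| ≈ 0.611; return loss ≈ 4.28 dB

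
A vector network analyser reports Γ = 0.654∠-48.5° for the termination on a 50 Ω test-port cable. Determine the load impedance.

Z_L = Z_0·(1 + Γ)/(1 − Γ) = 50·(1.43 − j0.49)/(0.567 + j0.49)

Z_L ≈ 51 − j87.3 Ω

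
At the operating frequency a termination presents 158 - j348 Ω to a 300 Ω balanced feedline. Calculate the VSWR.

Γ = (Z_L − Z_0)/(Z_L + Z_0) = (-142 − j348)/(458 − j348)
|Γ| = 376/575 = 0.653
VSWR = (1 + |Γ|)/(1 − |Γ|) = 1.65/0.347

VSWR ≈ 4.77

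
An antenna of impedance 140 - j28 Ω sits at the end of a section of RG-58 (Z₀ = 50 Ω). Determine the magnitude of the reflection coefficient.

|Γ| ≈ 0.491

Γ = (Z_L − Z_0)/(Z_L + Z_0) = (90 − j28)/(190 − j28)
|Γ| = 94.3/192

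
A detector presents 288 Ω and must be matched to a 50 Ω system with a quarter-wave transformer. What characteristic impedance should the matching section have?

Z_qwt = √(Z_0·R_L) = √(50 × 288) = √14400

Z_qwt ≈ 120 Ω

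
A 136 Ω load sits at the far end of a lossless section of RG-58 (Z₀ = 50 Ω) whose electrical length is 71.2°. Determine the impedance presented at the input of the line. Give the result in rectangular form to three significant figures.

tan(βl) = tan(71.2°) = 2.94
Z_in = Z_0·(Z_L + jZ_0·tanβl)/(Z_0 + jZ_L·tanβl)
     = 50·(136 + j147)/(50 + j399)

Z_in ≈ 20.2 − j14.5 Ω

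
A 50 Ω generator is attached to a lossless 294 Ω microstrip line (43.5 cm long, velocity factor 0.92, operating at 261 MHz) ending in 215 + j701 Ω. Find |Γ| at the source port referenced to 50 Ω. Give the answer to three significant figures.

|Γ| ≈ 0.913

λ = v/f = 0.92·c / 261 MHz = 1.06 m
βl = 2π·l/λ = 2π × 0.411 = 148°
tan(βl) = -0.623
Z_in = Z_0·(Z_L + jZ_0·tanβl)/(Z_0 + jZ_L·tanβl) = 46.8 + j217 Ω
Γ_s = (Z_in − Z_s)/(Z_in + Z_s) = (-3.24 + j217)/(96.8 + j217), |Γ_s| = 0.913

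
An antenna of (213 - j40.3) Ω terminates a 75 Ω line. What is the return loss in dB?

Γ = (138 − j40.3)/(288 − j40.3), |Γ| = 0.494
RL = −20·log₁₀|Γ| = −20·log₁₀(0.494)

RL ≈ 6.12 dB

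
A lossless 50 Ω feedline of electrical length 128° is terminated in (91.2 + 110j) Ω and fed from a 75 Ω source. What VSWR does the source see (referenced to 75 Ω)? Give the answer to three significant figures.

tan(βl) = -1.28
Z_in = Z_0·(Z_L + jZ_0·tanβl)/(Z_0 + jZ_L·tanβl) = 12 + j19.4 Ω
Γ_s = (Z_in − Z_s)/(Z_in + Z_s) = (-63 + j19.4)/(87 + j19.4), |Γ_s| = 0.739
VSWR = (1 + |Γ_s|)/(1 − |Γ_s|)

VSWR ≈ 6.67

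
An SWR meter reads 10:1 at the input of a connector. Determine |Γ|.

|Γ| = (S − 1)/(S + 1) = (10 − 1)/(10 + 1) = 9/11

|Γ| ≈ 0.818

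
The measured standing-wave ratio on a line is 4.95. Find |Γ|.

|Γ| ≈ 0.664

|Γ| = (S − 1)/(S + 1) = (4.95 − 1)/(4.95 + 1) = 3.95/5.95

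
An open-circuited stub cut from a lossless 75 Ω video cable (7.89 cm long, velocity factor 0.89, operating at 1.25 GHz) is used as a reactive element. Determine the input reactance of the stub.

X_in ≈ 69.9 Ω (inductive)

λ = v/f = 0.89·c / 1.25 GHz = 0.214 m
βl = 2π·l/λ = 2π × 0.369 = 133°
tan(βl) = -1.07
For an open-circuited stub, Z_in = −jZ_0·cot(βl) = −jZ_0/tan(βl)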